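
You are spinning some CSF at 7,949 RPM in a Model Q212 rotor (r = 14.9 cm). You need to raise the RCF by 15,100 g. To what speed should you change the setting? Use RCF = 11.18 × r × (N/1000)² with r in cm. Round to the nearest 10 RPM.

12400 RPM

Current RCF = 11.18 × 14.9 × (7.949)² = 11.18 × 14.9 × 63.186601 ≈ 10,525.8 × g
Target RCF = 10,525.8 + 15,100 = 25,625.8 × g
(N/1000)² = 25,625.8 / 166.582 = 153.8329
N = 1000 × √153.8329 ≈ 12,402.9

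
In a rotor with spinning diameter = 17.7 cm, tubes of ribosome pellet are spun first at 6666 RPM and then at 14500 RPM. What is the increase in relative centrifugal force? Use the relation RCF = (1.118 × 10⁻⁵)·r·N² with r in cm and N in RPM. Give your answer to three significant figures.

16400 × g

r = 17.7 / 2 = 8.85 cm
RCF₁ = 1.118 × 10⁻⁵ × 8.85 × (6666)² = 1.118 × 10⁻⁵ × 8.85 × 44,435,556 ≈ 4,396.6 × g
RCF₂ = 1.118 × 10⁻⁵ × 8.85 × (14500)² = 1.118 × 10⁻⁵ × 8.85 × 210,250,000 ≈ 20,802.8 × g
Increase = 20,802.8 − 4,396.6 = 16,406.2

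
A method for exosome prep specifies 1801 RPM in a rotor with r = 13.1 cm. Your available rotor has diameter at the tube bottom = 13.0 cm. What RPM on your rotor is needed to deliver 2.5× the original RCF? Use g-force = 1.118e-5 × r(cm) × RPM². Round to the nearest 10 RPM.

≈ 4040 RPM

RCF_original = 1.118 × 10⁻⁵ × 13.1 × (1801)² = 1.118 × 10⁻⁵ × 13.1 × 3,243,601 ≈ 475.1 × g
Target RCF = 2.5 × 475.1 ≈ 1,187.8 × g
Your rotor: r = 13.0 / 2 = 6.5 cm
1,187.8 = 1.118 × 10⁻⁵ × 6.5 × N²
N² = 1,187.8 / (7.267 × 10⁻⁵) = 16,345,122
N ≈ √16,345,122 ≈ 4,042.9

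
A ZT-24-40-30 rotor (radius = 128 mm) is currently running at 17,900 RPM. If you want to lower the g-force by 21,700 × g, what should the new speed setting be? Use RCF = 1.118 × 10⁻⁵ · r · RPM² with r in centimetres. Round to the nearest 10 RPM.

r = 128 mm = 12.8 cm
Current RCF = 1.118 × 10⁻⁵ × 12.8 × (17900)² = 1.118 × 10⁻⁵ × 12.8 × 320,410,000 ≈ 45,852 × g
Target RCF = 45,852 − 21,700 = 24,152 × g
N² = 24,152 / (14.3104 × 10⁻⁵) = 168,772,361
N ≈ √168,772,361 ≈ 12,991.2

12990 RPM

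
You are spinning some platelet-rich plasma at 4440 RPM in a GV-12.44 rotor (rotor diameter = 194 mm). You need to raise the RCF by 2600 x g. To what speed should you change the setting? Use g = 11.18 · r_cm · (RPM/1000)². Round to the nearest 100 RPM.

r = 194 mm / 2 = 97 mm = 9.7 cm
Current RCF = 11.18 × 9.7 × (4.44)² = 11.18 × 9.7 × 19.7136 ≈ 2,137.9 × g
Target RCF = 2,137.9 + 2,600 = 4,737.9 × g
(N/1000)² = 4,737.9 / 108.446 = 43.68902
N = 1000 × √43.68902 ≈ 6,609.8

≈ 6600 RPM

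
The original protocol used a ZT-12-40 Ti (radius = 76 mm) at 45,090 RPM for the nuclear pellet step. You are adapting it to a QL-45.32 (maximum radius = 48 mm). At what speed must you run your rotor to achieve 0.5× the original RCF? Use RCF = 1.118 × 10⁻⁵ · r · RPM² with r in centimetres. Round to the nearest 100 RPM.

40100 RPM

Original rotor: r = 76 mm = 7.6 cm
RCF_original = 1.118 × 10⁻⁵ × 7.6 × (45090)² = 1.118 × 10⁻⁵ × 7.6 × 2,033,108,100 ≈ 172,749.1 × g
Target RCF = 0.5 × 172,749.1 ≈ 86,374.6 × g
Your rotor: r = 48 mm = 4.8 cm
86,374.6 = 1.118 × 10⁻⁵ × 4.8 × N²
N² = 86,374.6 / (5.3664 × 10⁻⁵) = 1,609,544,574
N ≈ √1,609,544,574 ≈ 40,119.1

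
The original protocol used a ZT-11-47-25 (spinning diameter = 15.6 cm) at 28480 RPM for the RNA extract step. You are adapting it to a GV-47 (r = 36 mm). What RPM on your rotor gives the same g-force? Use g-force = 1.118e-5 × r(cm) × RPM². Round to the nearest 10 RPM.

≈ 41920 RPM

Original rotor: r = 15.6 / 2 = 7.8 cm
RCF_original = 1.118 × 10⁻⁵ × 7.8 × (28480)² = 1.118 × 10⁻⁵ × 7.8 × 811,110,400 ≈ 70,732.1 × g
Your rotor: r = 36 mm = 3.6 cm
70,732.1 = 1.118 × 10⁻⁵ × 3.6 × N²
N² = 70,732.1 / (4.0248 × 10⁻⁵) = 1,757,406,579
N ≈ √1,757,406,579 ≈ 41,921.4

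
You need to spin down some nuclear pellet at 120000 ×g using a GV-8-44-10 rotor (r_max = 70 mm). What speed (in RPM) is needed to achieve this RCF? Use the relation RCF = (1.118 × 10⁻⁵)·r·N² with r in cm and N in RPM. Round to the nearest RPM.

39158 RPM

r = 70 mm = 7.0 cm
120,000 = 1.118 × 10⁻⁵ × 7 × N²
N² = 120,000 / (7.826 × 10⁻⁵) = 1,533,350,371
N ≈ √1,533,350,371 ≈ 39,158.0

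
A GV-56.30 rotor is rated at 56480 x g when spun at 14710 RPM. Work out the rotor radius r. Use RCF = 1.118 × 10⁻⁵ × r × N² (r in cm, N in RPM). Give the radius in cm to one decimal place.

RCF = 1.118 × 10⁻⁵ × r × N²
56480 = 1.118 × 10⁻⁵ × r × (14710)²
r = 56480 / (1.118 × 10⁻⁵ × 216,384,100) = 56480 / 2419.174 ≈ 23.347 cm

23.3 cm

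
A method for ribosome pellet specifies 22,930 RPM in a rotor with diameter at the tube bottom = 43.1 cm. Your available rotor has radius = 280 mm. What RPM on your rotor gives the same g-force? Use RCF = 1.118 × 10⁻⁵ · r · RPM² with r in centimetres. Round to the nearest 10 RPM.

≈ 20120 RPM

Original rotor: r = 43.1 / 2 = 21.55 cm
RCF_original = 1.118 × 10⁻⁵ × 21.55 × (22930)² = 1.118 × 10⁻⁵ × 21.55 × 525,784,900 ≈ 126,676.8 × g
Your rotor: r = 280 mm = 28.0 cm
126,676.8 = 1.118 × 10⁻⁵ × 28 × N²
N² = 126,676.8 / (31.304 × 10⁻⁵) = 404,666,496
N ≈ √404,666,496 ≈ 20,116.3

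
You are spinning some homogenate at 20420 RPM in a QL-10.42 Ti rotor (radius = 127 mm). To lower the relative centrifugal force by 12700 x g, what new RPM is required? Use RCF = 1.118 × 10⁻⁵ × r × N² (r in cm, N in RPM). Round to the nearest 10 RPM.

r = 127 mm = 12.7 cm
Current RCF = 1.118 × 10⁻⁵ × 12.7 × (20420)² = 1.118 × 10⁻⁵ × 12.7 × 416,976,400 ≈ 59,204.8 × g
Target RCF = 59,204.8 − 12,700 = 46,504.8 × g
N² = 46,504.8 / (14.1986 × 10⁻⁵) = 327,530,883
N ≈ √327,530,883 ≈ 18,097.8

N₂ ≈ 18100 RPM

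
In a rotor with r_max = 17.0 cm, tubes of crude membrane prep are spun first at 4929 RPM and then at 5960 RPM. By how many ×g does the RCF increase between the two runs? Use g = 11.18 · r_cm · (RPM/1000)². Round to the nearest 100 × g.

RCF₁ = 11.18 × 17 × (4.929)² = 11.18 × 17 × 24.295041 ≈ 4,617.5 × g
RCF₂ = 11.18 × 17 × (5.96)² = 11.18 × 17 × 35.5216 ≈ 6,751.2 × g
Increase = 6,751.2 − 4,617.5 = 2,133.7

2100 ×g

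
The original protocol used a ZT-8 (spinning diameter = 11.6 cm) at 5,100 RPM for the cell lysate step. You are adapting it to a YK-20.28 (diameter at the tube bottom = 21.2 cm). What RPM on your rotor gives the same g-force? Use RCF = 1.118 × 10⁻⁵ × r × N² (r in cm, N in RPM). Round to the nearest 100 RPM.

≈ 3800 RPM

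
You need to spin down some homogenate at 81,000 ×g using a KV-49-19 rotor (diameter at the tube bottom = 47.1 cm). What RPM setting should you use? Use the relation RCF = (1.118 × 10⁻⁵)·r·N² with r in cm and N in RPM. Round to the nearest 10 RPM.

r = 47.1 / 2 = 23.55 cm
RCF = 1.118 × 10⁻⁵ × r × N²
81,000 = 1.118 × 10⁻⁵ × 23.55 × N²
N² = 81,000 / (26.3289 × 10⁻⁵) = 307,646,730
N ≈ √307,646,730 ≈ 17,539.9

N ≈ 17540 RPM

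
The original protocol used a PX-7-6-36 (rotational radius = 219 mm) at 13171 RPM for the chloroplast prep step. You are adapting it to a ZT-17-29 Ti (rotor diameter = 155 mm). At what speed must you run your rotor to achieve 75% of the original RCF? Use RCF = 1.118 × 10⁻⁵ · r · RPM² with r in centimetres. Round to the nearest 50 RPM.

≈ 19150 RPM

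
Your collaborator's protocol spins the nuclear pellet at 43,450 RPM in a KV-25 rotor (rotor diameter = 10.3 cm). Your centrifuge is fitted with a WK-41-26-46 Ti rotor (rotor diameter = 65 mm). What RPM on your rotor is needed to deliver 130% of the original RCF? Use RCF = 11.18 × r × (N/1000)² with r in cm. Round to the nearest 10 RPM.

62360 RPM

Original rotor: r = 10.3 / 2 = 5.15 cm
RCF = 11.18 × r × (N/1000)²
RCF_original = 11.18 × 5.15 × (43.45)² = 11.18 × 5.15 × 1,887.9025 ≈ 108,699.8 × g
Target RCF = 1.3 × 108,699.8 ≈ 141,309.7 × g
Your rotor: r = 65 mm / 2 = 32.5 mm = 3.25 cm
141,309.7 = 11.18 × 3.25 × (N/1000)²
(N/1000)² = 141,309.7 / 36.335 = 3889.079
N = 1000 × √3889.079 ≈ 62,362.5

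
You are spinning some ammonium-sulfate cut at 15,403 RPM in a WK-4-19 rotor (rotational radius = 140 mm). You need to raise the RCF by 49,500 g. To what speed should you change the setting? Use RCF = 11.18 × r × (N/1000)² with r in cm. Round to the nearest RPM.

N₂ ≈ 23527 RPM

r = 140 mm = 14.0 cm
Current RCF = 11.18 × 14 × (15.403)² = 11.18 × 14 × 237.252409 ≈ 37,134.7 × g
Target RCF = 37,134.7 + 49,500 = 86,634.7 × g
(N/1000)² = 86,634.7 / 156.52 = 553.5056
N = 1000 × √553.5056 ≈ 23,526.7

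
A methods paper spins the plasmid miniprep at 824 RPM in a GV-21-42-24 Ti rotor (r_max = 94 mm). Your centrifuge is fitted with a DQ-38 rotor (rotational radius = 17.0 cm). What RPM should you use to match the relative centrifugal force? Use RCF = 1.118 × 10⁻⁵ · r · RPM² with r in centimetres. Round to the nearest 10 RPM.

Original rotor: r = 94 mm = 9.4 cm
RCF = 1.118 × 10⁻⁵ × r × N²
RCF_original = 1.118 × 10⁻⁵ × 9.4 × (824)² = 1.118 × 10⁻⁵ × 9.4 × 678,976 ≈ 71.4 × g
71.4 = 1.118 × 10⁻⁵ × 17 × N²
N² = 71.4 / (19.006 × 10⁻⁵) = 375,671
N ≈ √375,671 ≈ 612.9

610 RPM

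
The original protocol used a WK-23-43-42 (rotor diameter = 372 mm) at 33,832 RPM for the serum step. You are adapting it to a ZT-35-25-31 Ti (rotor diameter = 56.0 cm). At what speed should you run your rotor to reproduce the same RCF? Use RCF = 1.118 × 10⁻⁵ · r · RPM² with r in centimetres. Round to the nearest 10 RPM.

Original rotor: r = 372 mm / 2 = 186 mm = 18.6 cm
RCF_original = 1.118 × 10⁻⁵ × 18.6 × (33832)² = 1.118 × 10⁻⁵ × 18.6 × 1,144,604,224 ≈ 238,018.2 × g
Your rotor: r = 56.0 / 2 = 28 cm
238,018.2 = 1.118 × 10⁻⁵ × 28 × N²
N² = 238,018.2 / (31.304 × 10⁻⁵) = 760,344,365
N ≈ √760,344,365 ≈ 27,574.3

≈ 27570 RPM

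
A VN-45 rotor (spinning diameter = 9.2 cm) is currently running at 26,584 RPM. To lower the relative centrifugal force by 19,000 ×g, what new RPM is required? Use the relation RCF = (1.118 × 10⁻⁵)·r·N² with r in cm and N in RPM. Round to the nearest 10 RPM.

N₂ ≈ 18360 RPM

r = 9.2 / 2 = 4.6 cm
Current RCF = 1.118 × 10⁻⁵ × 4.6 × (26584)² = 1.118 × 10⁻⁵ × 4.6 × 706,709,056 ≈ 36,344.6 × g
Target RCF = 36,344.6 − 19,000 = 17,344.6 × g
N² = 17,344.6 / (5.1428 × 10⁻⁵) = 337,259,858
N ≈ √337,259,858 ≈ 18,364.6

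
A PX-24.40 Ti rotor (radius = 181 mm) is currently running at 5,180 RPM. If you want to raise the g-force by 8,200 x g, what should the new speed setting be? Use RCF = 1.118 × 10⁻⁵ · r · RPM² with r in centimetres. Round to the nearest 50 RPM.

r = 181 mm = 18.1 cm
Current RCF = 1.118 × 10⁻⁵ × 18.1 × (5180)² = 1.118 × 10⁻⁵ × 18.1 × 26,832,400 ≈ 5,429.8 × g
Target RCF = 5,429.8 + 8,200 = 13,629.8 × g
N² = 13,629.8 / (20.2358 × 10⁻⁵) = 67,354,886
N ≈ √67,354,886 ≈ 8,207.0

N₂ ≈ 8200 RPM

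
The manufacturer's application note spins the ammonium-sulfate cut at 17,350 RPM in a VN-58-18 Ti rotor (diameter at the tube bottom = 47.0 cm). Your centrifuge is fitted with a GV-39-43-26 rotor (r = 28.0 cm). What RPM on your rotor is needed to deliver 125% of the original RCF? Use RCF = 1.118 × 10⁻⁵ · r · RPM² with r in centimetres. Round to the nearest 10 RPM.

Original rotor: r = 47.0 / 2 = 23.5 cm
RCF_original = 1.118 × 10⁻⁵ × 23.5 × (17350)² = 1.118 × 10⁻⁵ × 23.5 × 301,022,500 ≈ 79,087.6 × g
Target RCF = 1.25 × 79,087.6 ≈ 98,859.5 × g
98,859.5 = 1.118 × 10⁻⁵ × 28 × N²
N² = 98,859.5 / (31.304 × 10⁻⁵) = 315,804,689
N ≈ √315,804,689 ≈ 17,770.9

17770 RPM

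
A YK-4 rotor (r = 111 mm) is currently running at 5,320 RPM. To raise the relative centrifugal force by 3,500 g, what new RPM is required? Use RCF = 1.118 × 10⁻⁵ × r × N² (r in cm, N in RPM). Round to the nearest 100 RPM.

N₂ ≈ 7500 RPM

r = 111 mm = 11.1 cm
Current RCF = 1.118 × 10⁻⁵ × 11.1 × (5320)² = 1.118 × 10⁻⁵ × 11.1 × 28,302,400 ≈ 3,512.3 × g
Target RCF = 3,512.3 + 3,500 = 7,012.3 × g
N² = 7,012.3 / (12.4098 × 10⁻⁵) = 56,506,148
N ≈ √56,506,148 ≈ 7,517.1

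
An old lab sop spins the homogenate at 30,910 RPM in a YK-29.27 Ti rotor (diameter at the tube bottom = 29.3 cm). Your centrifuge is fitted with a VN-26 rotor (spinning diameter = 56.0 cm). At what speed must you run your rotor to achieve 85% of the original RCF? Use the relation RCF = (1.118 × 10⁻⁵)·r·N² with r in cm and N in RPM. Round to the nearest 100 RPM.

≈ 20600 RPM

Original rotor: r = 29.3 / 2 = 14.65 cm
RCF_original = 1.118 × 10⁻⁵ × 14.65 × (30910)² = 1.118 × 10⁻⁵ × 14.65 × 955,428,100 ≈ 156,486.7 × g
Target RCF = 0.85 × 156,486.7 ≈ 133,013.7 × g
Your rotor: r = 56.0 / 2 = 28 cm
133,013.7 = 1.118 × 10⁻⁵ × 28 × N²
N² = 133,013.7 / (31.304 × 10⁻⁵) = 424,909,596
N ≈ √424,909,596 ≈ 20,613.3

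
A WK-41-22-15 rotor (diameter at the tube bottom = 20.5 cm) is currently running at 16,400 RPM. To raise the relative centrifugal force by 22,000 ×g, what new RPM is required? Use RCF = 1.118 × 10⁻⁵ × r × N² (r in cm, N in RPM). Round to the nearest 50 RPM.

N₂ ≈ 21450 RPM

r = 20.5 / 2 = 10.25 cm
Current RCF = 1.118 × 10⁻⁵ × 10.25 × (16400)² = 1.118 × 10⁻⁵ × 10.25 × 268,960,000 ≈ 30,821.5 × g
Target RCF = 30,821.5 + 22,000 = 52,821.5 × g
N² = 52,821.5 / (11.4595 × 10⁻⁵) = 460,940,704
N ≈ √460,940,704 ≈ 21,469.5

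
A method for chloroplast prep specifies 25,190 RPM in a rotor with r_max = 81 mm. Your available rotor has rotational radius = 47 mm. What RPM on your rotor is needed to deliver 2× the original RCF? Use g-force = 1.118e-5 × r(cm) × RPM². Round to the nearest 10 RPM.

Original rotor: r = 81 mm = 8.1 cm
RCF = 1.118 × 10⁻⁵ × r × N²
RCF_original = 1.118 × 10⁻⁵ × 8.1 × (25190)² = 1.118 × 10⁻⁵ × 8.1 × 634,536,100 ≈ 57,462.3 × g
Target RCF = 2 × 57,462.3 ≈ 114,924.6 × g
Your rotor: r = 47 mm = 4.7 cm
114,924.6 = 1.118 × 10⁻⁵ × 4.7 × N²
N² = 114,924.6 / (5.2546 × 10⁻⁵) = 2,187,123,663
N ≈ √2,187,123,663 ≈ 46,766.7

46770 RPM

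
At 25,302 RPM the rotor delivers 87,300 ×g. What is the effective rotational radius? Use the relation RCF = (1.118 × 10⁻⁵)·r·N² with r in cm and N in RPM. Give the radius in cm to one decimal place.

r ≈ 12.2 cm

87300 = 1.118 × 10⁻⁵ × r × (25302)²
r = 87300 / (1.118 × 10⁻⁵ × 640,191,204) = 87300 / 7157.338 ≈ 12.197 cm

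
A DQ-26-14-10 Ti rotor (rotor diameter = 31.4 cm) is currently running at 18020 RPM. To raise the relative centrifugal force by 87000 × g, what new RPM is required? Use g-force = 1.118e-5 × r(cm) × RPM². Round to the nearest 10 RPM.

≈ 28640 RPM

r = 31.4 / 2 = 15.7 cm
Current RCF = 1.118 × 10⁻⁵ × 15.7 × (18020)² = 1.118 × 10⁻⁵ × 15.7 × 324,720,400 ≈ 56,996.9 × g
Target RCF = 56,996.9 + 87,000 = 143,996.9 × g
N² = 143,996.9 / (17.5526 × 10⁻⁵) = 820,373,620
N ≈ √820,373,620 ≈ 28,642.2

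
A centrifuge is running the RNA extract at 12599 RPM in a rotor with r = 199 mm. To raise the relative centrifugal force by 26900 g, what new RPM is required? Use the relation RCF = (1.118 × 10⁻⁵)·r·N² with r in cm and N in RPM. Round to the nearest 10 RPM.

r = 199 mm = 19.9 cm
Current RCF = 1.118 × 10⁻⁵ × 19.9 × (12599)² = 1.118 × 10⁻⁵ × 19.9 × 158,734,801 ≈ 35,315.6 × g
Target RCF = 35,315.6 + 26,900 = 62,215.6 × g
N² = 62,215.6 / (22.2482 × 10⁻⁵) = 279,643,297
N ≈ √279,643,297 ≈ 16,722.5

N₂ ≈ 16720 RPM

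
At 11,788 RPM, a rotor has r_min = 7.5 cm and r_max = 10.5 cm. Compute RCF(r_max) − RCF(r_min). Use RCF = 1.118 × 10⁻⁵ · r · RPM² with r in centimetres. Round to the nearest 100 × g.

4700 x g

RCF_max = 1.118 × 10⁻⁵ × 10.5 × (11788)² = 1.118 × 10⁻⁵ × 10.5 × 138,956,944 ≈ 16,312.2 × g
RCF_min = 1.118 × 10⁻⁵ × 7.5 × (11788)² = 1.118 × 10⁻⁵ × 7.5 × 138,956,944 ≈ 11,651.5 × g
ΔRCF = 16,312.2 − 11,651.5 = 4,660.7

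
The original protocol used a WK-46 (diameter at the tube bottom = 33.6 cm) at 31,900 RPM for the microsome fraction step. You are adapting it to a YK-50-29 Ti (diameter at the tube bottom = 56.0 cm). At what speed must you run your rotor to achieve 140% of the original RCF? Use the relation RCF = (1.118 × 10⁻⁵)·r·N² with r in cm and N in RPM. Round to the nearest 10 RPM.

29240 RPM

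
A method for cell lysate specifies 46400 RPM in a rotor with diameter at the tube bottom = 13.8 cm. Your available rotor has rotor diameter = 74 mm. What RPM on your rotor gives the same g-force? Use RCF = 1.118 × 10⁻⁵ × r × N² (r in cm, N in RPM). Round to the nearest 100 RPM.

63400 RPM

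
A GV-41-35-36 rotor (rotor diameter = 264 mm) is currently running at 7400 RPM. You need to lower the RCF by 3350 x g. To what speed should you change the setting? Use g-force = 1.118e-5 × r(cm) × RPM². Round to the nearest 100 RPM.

5700 RPM

r = 264 mm / 2 = 132 mm = 13.2 cm
Current RCF = 1.118 × 10⁻⁵ × 13.2 × (7400)² = 1.118 × 10⁻⁵ × 13.2 × 54,760,000 ≈ 8,081.3 × g
Target RCF = 8,081.3 − 3,350 = 4,731.3 × g
N² = 4,731.3 / (14.7576 × 10⁻⁵) = 32,060,091
N ≈ √32,060,091 ≈ 5,662.2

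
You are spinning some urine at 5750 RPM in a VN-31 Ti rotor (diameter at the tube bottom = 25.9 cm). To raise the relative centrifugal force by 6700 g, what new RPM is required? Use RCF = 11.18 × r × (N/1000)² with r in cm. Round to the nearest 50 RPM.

r = 25.9 / 2 = 12.95 cm
Current RCF = 11.18 × 12.95 × (5.75)² = 11.18 × 12.95 × 33.0625 ≈ 4,786.8 × g
Target RCF = 4,786.8 + 6,700 = 11,486.8 × g
(N/1000)² = 11,486.8 / 144.781 = 79.33914
N = 1000 × √79.33914 ≈ 8,907.3

8900 RPM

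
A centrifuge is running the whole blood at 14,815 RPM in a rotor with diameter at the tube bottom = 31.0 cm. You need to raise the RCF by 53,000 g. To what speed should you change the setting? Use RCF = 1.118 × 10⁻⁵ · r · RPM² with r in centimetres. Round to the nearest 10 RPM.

r = 31.0 / 2 = 15.5 cm
Current RCF = 1.118 × 10⁻⁵ × 15.5 × (14815)² = 1.118 × 10⁻⁵ × 15.5 × 219,484,225 ≈ 38,034.4 × g
Target RCF = 38,034.4 + 53,000 = 91,034.4 × g
N² = 91,034.4 / (17.329 × 10⁻⁵) = 525,329,794
N ≈ √525,329,794 ≈ 22,920.1

N₂ ≈ 22920 RPM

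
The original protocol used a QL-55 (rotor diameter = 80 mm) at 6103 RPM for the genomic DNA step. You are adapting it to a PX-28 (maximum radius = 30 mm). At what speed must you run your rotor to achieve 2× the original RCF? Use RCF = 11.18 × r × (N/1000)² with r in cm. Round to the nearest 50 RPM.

9950 RPM

Original rotor: r = 80 mm / 2 = 40 mm = 4 cm
RCF_original = 11.18 × 4 × (6.103)² = 11.18 × 4 × 37.246609 ≈ 1,665.7 × g
Target RCF = 2 × 1,665.7 ≈ 3,331.4 × g
Your rotor: r = 30 mm = 3.0 cm
3,331.4 = 11.18 × 3 × (N/1000)²
(N/1000)² = 3,331.4 / 33.54 = 99.32618
N = 1000 × √99.32618 ≈ 9,966.3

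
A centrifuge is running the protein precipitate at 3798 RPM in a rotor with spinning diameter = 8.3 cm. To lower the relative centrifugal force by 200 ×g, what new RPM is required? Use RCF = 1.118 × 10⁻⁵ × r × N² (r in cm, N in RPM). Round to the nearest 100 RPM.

N₂ ≈ 3200 RPM

r = 8.3 / 2 = 4.15 cm
Current RCF = 1.118 × 10⁻⁵ × 4.15 × (3798)² = 1.118 × 10⁻⁵ × 4.15 × 14,424,804 ≈ 669.3 × g
Target RCF = 669.3 − 200 = 469.3 × g
N² = 469.3 / (4.6397 × 10⁻⁵) = 10,114,878
N ≈ √10,114,878 ≈ 3,180.4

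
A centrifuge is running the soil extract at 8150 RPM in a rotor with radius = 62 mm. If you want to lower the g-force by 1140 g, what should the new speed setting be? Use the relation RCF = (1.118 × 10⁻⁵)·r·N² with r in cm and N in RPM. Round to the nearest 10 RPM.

r = 62 mm = 6.2 cm
Current RCF = 1.118 × 10⁻⁵ × 6.2 × (8150)² = 1.118 × 10⁻⁵ × 6.2 × 66,422,500 ≈ 4,604.1 × g
Target RCF = 4,604.1 − 1,140 = 3,464.1 × g
N² = 3,464.1 / (6.9316 × 10⁻⁵) = 49,975,475
N ≈ √49,975,475 ≈ 7,069.3

N₂ ≈ 7070 RPM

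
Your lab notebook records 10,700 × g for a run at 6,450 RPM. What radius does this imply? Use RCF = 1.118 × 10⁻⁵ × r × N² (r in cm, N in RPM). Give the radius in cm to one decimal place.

10700 = 1.118 × 10⁻⁵ × r × (6450)²
r = 10700 / (1.118 × 10⁻⁵ × 41,602,500) = 10700 / 465.1159 ≈ 23.005 cm

≈ 23.0 cm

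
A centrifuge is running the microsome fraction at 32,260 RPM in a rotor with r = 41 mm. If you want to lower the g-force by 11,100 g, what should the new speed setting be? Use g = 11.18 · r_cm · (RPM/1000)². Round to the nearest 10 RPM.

r = 41 mm = 4.1 cm
Current RCF = 11.18 × 4.1 × (32.26)² = 11.18 × 4.1 × 1,040.7076 ≈ 47,704 × g
Target RCF = 47,704 − 11,100 = 36,604 × g
(N/1000)² = 36,604 / 45.838 = 798.5514
N = 1000 × √798.5514 ≈ 28,258.7

≈ 28260 RPM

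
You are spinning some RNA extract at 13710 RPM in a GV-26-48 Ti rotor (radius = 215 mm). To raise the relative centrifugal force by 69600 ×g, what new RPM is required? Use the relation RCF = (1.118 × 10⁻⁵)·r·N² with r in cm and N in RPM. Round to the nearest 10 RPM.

21850 RPM

r = 215 mm = 21.5 cm
Current RCF = 1.118 × 10⁻⁵ × 21.5 × (13710)² = 1.118 × 10⁻⁵ × 21.5 × 187,964,100 ≈ 45,180.9 × g
Target RCF = 45,180.9 + 69,600 = 114,780.9 × g
N² = 114,780.9 / (24.037 × 10⁻⁵) = 477,517,577
N ≈ √477,517,577 ≈ 21,852.2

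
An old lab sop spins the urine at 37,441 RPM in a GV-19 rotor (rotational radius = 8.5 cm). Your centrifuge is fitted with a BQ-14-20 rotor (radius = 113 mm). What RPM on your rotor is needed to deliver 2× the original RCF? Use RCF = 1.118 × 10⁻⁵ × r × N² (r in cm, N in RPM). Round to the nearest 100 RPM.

≈ 45900 RPM

RCF_original = 1.118 × 10⁻⁵ × 8.5 × (37441)² = 1.118 × 10⁻⁵ × 8.5 × 1,401,828,481 ≈ 133,215.8 × g
Target RCF = 2 × 133,215.8 ≈ 266,431.6 × g
Your rotor: r = 113 mm = 11.3 cm
266,431.6 = 1.118 × 10⁻⁵ × 11.3 × N²
N² = 266,431.6 / (12.6334 × 10⁻⁵) = 2,108,946,127
N ≈ √2,108,946,127 ≈ 45,923.3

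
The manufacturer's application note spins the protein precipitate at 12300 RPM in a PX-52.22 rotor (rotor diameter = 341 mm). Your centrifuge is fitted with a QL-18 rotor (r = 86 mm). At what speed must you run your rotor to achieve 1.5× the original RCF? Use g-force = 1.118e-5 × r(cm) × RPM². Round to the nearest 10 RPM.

≈ 21210 RPM

Original rotor: r = 341 mm / 2 = 170.5 mm = 17.05 cm
RCF = 1.118 × 10⁻⁵ × r × N²
RCF_original = 1.118 × 10⁻⁵ × 17.05 × (12300)² = 1.118 × 10⁻⁵ × 17.05 × 151,290,000 ≈ 28,838.7 × g
Target RCF = 1.5 × 28,838.7 ≈ 43,258.1 × g
Your rotor: r = 86 mm = 8.6 cm
43,258.1 = 1.118 × 10⁻⁵ × 8.6 × N²
N² = 43,258.1 / (9.6148 × 10⁻⁵) = 449,911,595
N ≈ √449,911,595 ≈ 21,211.1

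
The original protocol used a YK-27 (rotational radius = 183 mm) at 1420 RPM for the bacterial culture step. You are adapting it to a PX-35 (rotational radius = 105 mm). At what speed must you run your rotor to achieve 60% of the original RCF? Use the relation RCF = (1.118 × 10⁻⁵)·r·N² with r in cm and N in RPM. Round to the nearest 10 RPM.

Original rotor: r = 183 mm = 18.3 cm
RCF_original = 1.118 × 10⁻⁵ × 18.3 × (1420)² = 1.118 × 10⁻⁵ × 18.3 × 2,016,400 ≈ 412.5 × g
Target RCF = 0.6 × 412.5 ≈ 247.5 × g
Your rotor: r = 105 mm = 10.5 cm
247.5 = 1.118 × 10⁻⁵ × 10.5 × N²
N² = 247.5 / (11.739 × 10⁻⁵) = 2,108,357
N ≈ √2,108,357 ≈ 1,452.0

≈ 1450 RPM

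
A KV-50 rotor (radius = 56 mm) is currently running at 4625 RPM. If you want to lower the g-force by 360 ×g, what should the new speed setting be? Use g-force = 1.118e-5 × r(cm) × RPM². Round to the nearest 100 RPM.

r = 56 mm = 5.6 cm
Current RCF = 1.118 × 10⁻⁵ × 5.6 × (4625)² = 1.118 × 10⁻⁵ × 5.6 × 21,390,625 ≈ 1,339.2 × g
Target RCF = 1,339.2 − 360 = 979.2 × g
N² = 979.2 / (6.2608 × 10⁻⁵) = 15,640,174
N ≈ √15,640,174 ≈ 3,954.8

N₂ ≈ 4000 RPM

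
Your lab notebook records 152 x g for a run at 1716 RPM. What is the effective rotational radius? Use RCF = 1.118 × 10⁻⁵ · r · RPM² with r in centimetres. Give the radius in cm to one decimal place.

4.6 cm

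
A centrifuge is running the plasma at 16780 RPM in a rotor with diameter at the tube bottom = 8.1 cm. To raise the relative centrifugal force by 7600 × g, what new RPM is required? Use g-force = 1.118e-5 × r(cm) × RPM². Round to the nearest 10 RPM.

r = 8.1 / 2 = 4.05 cm
Current RCF = 1.118 × 10⁻⁵ × 4.05 × (16780)² = 1.118 × 10⁻⁵ × 4.05 × 281,568,400 ≈ 12,749.1 × g
Target RCF = 12,749.1 + 7,600 = 20,349.1 × g
N² = 20,349.1 / (4.5279 × 10⁻⁵) = 449,415,844
N ≈ √449,415,844 ≈ 21,199.4

≈ 21200 RPM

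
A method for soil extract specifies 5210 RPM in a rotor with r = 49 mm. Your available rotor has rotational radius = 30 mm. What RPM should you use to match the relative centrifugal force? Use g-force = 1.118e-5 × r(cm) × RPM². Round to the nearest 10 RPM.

6660 RPM

Original rotor: r = 49 mm = 4.9 cm
RCF_original = 1.118 × 10⁻⁵ × 4.9 × (5210)² = 1.118 × 10⁻⁵ × 4.9 × 27,144,100 ≈ 1,487 × g
Your rotor: r = 30 mm = 3.0 cm
1,487 = 1.118 × 10⁻⁵ × 3 × N²
N² = 1,487 / (3.354 × 10⁻⁵) = 44,335,122
N ≈ √44,335,122 ≈ 6,658.5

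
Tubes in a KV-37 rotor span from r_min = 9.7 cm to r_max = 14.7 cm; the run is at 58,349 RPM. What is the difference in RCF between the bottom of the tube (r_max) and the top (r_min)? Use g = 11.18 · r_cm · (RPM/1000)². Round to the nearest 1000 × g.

≈ 190000 g

RCF_max = 11.18 × 14.7 × (58.349)² = 11.18 × 14.7 × 3,404.605801 ≈ 559,533.3 × g
RCF_min = 11.18 × 9.7 × (58.349)² = 11.18 × 9.7 × 3,404.605801 ≈ 369,215.9 × g
ΔRCF = 559,533.3 − 369,215.9 = 190,317.4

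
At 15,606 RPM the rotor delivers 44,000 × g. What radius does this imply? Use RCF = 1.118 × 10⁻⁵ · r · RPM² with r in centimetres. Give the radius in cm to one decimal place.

16.2 cm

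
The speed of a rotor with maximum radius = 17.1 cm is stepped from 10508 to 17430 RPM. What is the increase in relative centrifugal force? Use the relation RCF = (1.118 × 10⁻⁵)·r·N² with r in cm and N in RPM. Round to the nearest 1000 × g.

RCF₁ = 1.118 × 10⁻⁵ × 17.1 × (10508)² = 1.118 × 10⁻⁵ × 17.1 × 110,418,064 ≈ 21,109.5 × g
RCF₂ = 1.118 × 10⁻⁵ × 17.1 × (17430)² = 1.118 × 10⁻⁵ × 17.1 × 303,804,900 ≈ 58,080.8 × g
Increase = 58,080.8 − 21,109.5 = 36,971.3

≈ 37000 x g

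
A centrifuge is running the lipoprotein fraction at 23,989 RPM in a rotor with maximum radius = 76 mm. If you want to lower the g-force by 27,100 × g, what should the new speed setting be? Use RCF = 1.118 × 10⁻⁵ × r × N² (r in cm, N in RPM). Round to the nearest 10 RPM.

N₂ ≈ 16020 RPM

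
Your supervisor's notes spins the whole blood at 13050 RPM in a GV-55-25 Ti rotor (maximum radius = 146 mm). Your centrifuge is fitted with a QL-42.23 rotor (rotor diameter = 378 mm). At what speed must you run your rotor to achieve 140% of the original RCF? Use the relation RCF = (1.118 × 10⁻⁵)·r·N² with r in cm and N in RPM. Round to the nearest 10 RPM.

≈ 13570 RPM

Original rotor: r = 146 mm = 14.6 cm
RCF_original = 1.118 × 10⁻⁵ × 14.6 × (13050)² = 1.118 × 10⁻⁵ × 14.6 × 170,302,500 ≈ 27,798.1 × g
Target RCF = 1.4 × 27,798.1 ≈ 38,917.3 × g
Your rotor: r = 378 mm / 2 = 189 mm = 18.9 cm
38,917.3 = 1.118 × 10⁻⁵ × 18.9 × N²
N² = 38,917.3 / (21.1302 × 10⁻⁵) = 184,178,569
N ≈ √184,178,569 ≈ 13,571.2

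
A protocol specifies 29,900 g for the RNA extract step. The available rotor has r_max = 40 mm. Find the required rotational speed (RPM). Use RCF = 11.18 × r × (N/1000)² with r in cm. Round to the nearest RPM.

N ≈ 25857 RPM

r = 40 mm = 4.0 cm
RCF = 11.18 × r × (N/1000)²
29,900 = 11.18 × 4 × (N/1000)²
(N/1000)² = 29,900 / 44.72 = 668.6047
N = 1000 × √668.6047 ≈ 25,857.4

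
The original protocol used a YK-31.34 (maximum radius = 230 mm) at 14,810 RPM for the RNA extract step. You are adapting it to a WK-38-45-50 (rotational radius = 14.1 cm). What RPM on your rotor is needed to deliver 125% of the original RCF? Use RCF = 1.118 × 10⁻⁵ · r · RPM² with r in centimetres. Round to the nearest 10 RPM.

Original rotor: r = 230 mm = 23.0 cm
RCF = 1.118 × 10⁻⁵ × r × N²
RCF_original = 1.118 × 10⁻⁵ × 23 × (14810)² = 1.118 × 10⁻⁵ × 23 × 219,336,100 ≈ 56,400.1 × g
Target RCF = 1.25 × 56,400.1 ≈ 70,500.1 × g
70,500.1 = 1.118 × 10⁻⁵ × 14.1 × N²
N² = 70,500.1 / (15.7638 × 10⁻⁵) = 447,227,826
N ≈ √447,227,826 ≈ 21,147.8

21150 RPM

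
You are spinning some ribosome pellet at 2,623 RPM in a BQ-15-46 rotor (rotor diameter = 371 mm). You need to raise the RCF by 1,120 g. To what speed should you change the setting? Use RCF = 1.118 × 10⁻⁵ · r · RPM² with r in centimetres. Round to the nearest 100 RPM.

N₂ ≈ 3500 RPM

r = 371 mm / 2 = 185.5 mm = 18.55 cm
Current RCF = 1.118 × 10⁻⁵ × 18.55 × (2623)² = 1.118 × 10⁻⁵ × 18.55 × 6,880,129 ≈ 1,426.9 × g
Target RCF = 1,426.9 + 1,120 = 2,546.9 × g
N² = 2,546.9 / (20.7389 × 10⁻⁵) = 12,280,786
N ≈ √12,280,786 ≈ 3,504.4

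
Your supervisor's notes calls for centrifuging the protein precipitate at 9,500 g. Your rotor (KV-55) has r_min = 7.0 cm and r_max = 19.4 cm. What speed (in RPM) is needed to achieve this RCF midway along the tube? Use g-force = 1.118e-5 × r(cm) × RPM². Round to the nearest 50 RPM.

8000 RPM

r_avg = (7.0 + 19.4) / 2 = 13.2 cm
9,500 = 1.118 × 10⁻⁵ × 13.2 × N²
N² = 9,500 / (14.7576 × 10⁻⁵) = 64,373,611
N ≈ √64,373,611 ≈ 8,023.3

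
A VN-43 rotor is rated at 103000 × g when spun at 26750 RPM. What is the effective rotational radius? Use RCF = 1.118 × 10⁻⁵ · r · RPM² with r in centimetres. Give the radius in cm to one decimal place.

RCF = 1.118 × 10⁻⁵ × r × N²
103000 = 1.118 × 10⁻⁵ × r × (26750)²
r = 103000 / (1.118 × 10⁻⁵ × 715,562,500) = 103000 / 7999.989 ≈ 12.875 cm

≈ 12.9 cm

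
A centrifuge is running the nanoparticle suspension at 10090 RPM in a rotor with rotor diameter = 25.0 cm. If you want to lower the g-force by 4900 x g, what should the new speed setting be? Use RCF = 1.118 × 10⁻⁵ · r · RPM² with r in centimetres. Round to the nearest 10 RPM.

r = 25.0 / 2 = 12.5 cm
Current RCF = 1.118 × 10⁻⁵ × 12.5 × (10090)² = 1.118 × 10⁻⁵ × 12.5 × 101,808,100 ≈ 14,227.7 × g
Target RCF = 14,227.7 − 4,900 = 9,327.7 × g
N² = 9,327.7 / (13.975 × 10⁻⁵) = 66,745,617
N ≈ √66,745,617 ≈ 8,169.8

≈ 8170 RPM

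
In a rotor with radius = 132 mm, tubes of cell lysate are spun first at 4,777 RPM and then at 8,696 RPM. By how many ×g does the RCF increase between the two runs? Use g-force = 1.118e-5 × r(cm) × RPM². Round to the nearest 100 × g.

r = 132 mm = 13.2 cm
RCF₁ = 1.118 × 10⁻⁵ × 13.2 × (4777)² = 1.118 × 10⁻⁵ × 13.2 × 22,819,729 ≈ 3,367.6 × g
RCF₂ = 1.118 × 10⁻⁵ × 13.2 × (8696)² = 1.118 × 10⁻⁵ × 13.2 × 75,620,416 ≈ 11,159.8 × g
Increase = 11,159.8 − 3,367.6 = 7,792.2

≈ 7800 ×g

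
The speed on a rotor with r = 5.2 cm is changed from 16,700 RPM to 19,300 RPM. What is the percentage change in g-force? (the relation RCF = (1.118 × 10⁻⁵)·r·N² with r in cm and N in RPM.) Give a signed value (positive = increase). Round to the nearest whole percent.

+34%

RCF ∝ N², so the ratio is (19300/16700)² = (1.155689)² = 1.3356.
Change = 1.3356 − 1 = +0.3356 → +33.6%.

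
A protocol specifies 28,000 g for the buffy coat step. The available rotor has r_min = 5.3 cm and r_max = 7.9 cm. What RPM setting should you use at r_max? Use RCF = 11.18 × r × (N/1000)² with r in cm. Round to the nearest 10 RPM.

N ≈ 17810 RPM

Use r_max = 7.9 cm.
RCF = 11.18 × r × (N/1000)²
28,000 = 11.18 × 7.9 × (N/1000)²
(N/1000)² = 28,000 / 88.322 = 317.0218
N = 1000 × √317.0218 ≈ 17,805.1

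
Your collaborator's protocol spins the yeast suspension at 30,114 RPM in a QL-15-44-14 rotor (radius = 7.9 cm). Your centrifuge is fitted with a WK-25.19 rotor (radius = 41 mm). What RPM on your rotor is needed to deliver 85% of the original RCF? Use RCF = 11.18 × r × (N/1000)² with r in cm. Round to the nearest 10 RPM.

RCF_original = 11.18 × 7.9 × (30.114)² = 11.18 × 7.9 × 906.852996 ≈ 80,095.1 × g
Target RCF = 0.85 × 80,095.1 ≈ 68,080.8 × g
Your rotor: r = 41 mm = 4.1 cm
68,080.8 = 11.18 × 4.1 × (N/1000)²
(N/1000)² = 68,080.8 / 45.838 = 1485.248
N = 1000 × √1485.248 ≈ 38,538.9

38540 RPM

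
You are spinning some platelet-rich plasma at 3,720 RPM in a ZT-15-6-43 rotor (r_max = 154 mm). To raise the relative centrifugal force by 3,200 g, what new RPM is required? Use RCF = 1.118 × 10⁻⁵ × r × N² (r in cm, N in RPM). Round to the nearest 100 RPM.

N₂ ≈ 5700 RPM

r = 154 mm = 15.4 cm
Current RCF = 1.118 × 10⁻⁵ × 15.4 × (3720)² = 1.118 × 10⁻⁵ × 15.4 × 13,838,400 ≈ 2,382.6 × g
Target RCF = 2,382.6 + 3,200 = 5,582.6 × g
N² = 5,582.6 / (17.2172 × 10⁻⁵) = 32,424,552
N ≈ √32,424,552 ≈ 5,694.3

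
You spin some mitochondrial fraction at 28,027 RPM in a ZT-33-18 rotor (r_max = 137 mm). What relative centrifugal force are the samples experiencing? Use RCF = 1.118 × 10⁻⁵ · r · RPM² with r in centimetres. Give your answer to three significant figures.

120000 ×g

r = 137 mm = 13.7 cm
RCF = 1.118 × 10⁻⁵ × 13.7 × (28027)² = 1.118 × 10⁻⁵ × 13.7 × 785,512,729 ≈ 120,313.8 × g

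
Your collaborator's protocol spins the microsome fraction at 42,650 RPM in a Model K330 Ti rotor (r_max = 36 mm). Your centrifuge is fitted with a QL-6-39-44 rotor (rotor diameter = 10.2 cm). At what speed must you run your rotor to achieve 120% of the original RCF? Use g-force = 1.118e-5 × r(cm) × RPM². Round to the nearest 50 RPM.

Original rotor: r = 36 mm = 3.6 cm
RCF_original = 1.118 × 10⁻⁵ × 3.6 × (42650)² = 1.118 × 10⁻⁵ × 3.6 × 1,819,022,500 ≈ 73,212 × g
Target RCF = 1.2 × 73,212 ≈ 87,854.4 × g
Your rotor: r = 10.2 / 2 = 5.1 cm
87,854.4 = 1.118 × 10⁻⁵ × 5.1 × N²
N² = 87,854.4 / (5.7018 × 10⁻⁵) = 1,540,818,689
N ≈ √1,540,818,689 ≈ 39,253.3

39250 RPM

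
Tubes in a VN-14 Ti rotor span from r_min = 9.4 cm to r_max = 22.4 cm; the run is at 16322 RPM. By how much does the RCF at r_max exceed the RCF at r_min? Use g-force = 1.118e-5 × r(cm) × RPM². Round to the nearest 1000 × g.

RCF_max = 1.118 × 10⁻⁵ × 22.4 × (16322)² = 1.118 × 10⁻⁵ × 22.4 × 266,407,684 ≈ 66,717 × g
RCF_min = 1.118 × 10⁻⁵ × 9.4 × (16322)² = 1.118 × 10⁻⁵ × 9.4 × 266,407,684 ≈ 27,997.3 × g
ΔRCF = 66,717 − 27,997.3 = 38,719.7

39000 × g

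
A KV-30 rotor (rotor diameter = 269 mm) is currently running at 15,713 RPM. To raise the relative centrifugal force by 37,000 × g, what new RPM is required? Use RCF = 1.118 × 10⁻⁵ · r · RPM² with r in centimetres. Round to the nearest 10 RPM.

≈ 22200 RPM

r = 269 mm / 2 = 134.5 mm = 13.45 cm
Current RCF = 1.118 × 10⁻⁵ × 13.45 × (15713)² = 1.118 × 10⁻⁵ × 13.45 × 246,898,369 ≈ 37,126.4 × g
Target RCF = 37,126.4 + 37,000 = 74,126.4 × g
N² = 74,126.4 / (15.0371 × 10⁻⁵) = 492,956,754
N ≈ √492,956,754 ≈ 22,202.6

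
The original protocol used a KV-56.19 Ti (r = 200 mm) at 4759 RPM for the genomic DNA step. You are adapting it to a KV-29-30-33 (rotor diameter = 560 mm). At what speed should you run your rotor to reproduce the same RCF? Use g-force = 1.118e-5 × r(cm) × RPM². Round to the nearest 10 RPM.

4020 RPM

Original rotor: r = 200 mm = 20.0 cm
RCF = 1.118 × 10⁻⁵ × r × N²
RCF_original = 1.118 × 10⁻⁵ × 20 × (4759)² = 1.118 × 10⁻⁵ × 20 × 22,648,081 ≈ 5,064.1 × g
Your rotor: r = 560 mm / 2 = 280 mm = 28 cm
5,064.1 = 1.118 × 10⁻⁵ × 28 × N²
N² = 5,064.1 / (31.304 × 10⁻⁵) = 16,177,166
N ≈ √16,177,166 ≈ 4,022.1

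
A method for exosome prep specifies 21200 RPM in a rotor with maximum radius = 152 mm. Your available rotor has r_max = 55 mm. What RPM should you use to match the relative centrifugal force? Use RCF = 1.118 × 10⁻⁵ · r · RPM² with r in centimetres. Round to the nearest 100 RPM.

≈ 35200 RPM

Original rotor: r = 152 mm = 15.2 cm
RCF_original = 1.118 × 10⁻⁵ × 15.2 × (21200)² = 1.118 × 10⁻⁵ × 15.2 × 449,440,000 ≈ 76,376 × g
Your rotor: r = 55 mm = 5.5 cm
76,376 = 1.118 × 10⁻⁵ × 5.5 × N²
N² = 76,376 / (6.149 × 10⁻⁵) = 1,242,088,144
N ≈ √1,242,088,144 ≈ 35,243.3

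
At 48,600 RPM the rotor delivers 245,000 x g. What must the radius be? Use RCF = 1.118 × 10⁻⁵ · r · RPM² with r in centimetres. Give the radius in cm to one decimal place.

245000 = 1.118 × 10⁻⁵ × r × (48600)²
r = 245000 / (1.118 × 10⁻⁵ × 2,361,960,000) = 245000 / 26406.71 ≈ 9.278 cm

≈ 9.3 cm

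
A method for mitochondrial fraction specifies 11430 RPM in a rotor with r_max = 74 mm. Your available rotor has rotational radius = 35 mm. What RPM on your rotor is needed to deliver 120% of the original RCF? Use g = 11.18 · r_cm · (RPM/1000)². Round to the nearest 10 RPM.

≈ 18210 RPM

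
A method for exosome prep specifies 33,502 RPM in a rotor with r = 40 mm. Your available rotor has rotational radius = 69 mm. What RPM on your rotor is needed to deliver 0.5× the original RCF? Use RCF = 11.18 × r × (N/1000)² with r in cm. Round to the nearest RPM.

18037 RPM

Original rotor: r = 40 mm = 4.0 cm
RCF_original = 11.18 × 4 × (33.502)² = 11.18 × 4 × 1,122.384004 ≈ 50,193 × g
Target RCF = 0.5 × 50,193 ≈ 25,096.5 × g
Your rotor: r = 69 mm = 6.9 cm
25,096.5 = 11.18 × 6.9 × (N/1000)²
(N/1000)² = 25,096.5 / 77.142 = 325.3286
N = 1000 × √325.3286 ≈ 18,036.9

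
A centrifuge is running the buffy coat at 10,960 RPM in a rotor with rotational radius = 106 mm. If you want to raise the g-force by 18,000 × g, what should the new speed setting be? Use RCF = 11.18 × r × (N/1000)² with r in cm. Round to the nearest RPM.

N₂ ≈ 16493 RPM

r = 106 mm = 10.6 cm
Current RCF = 11.18 × 10.6 × (10.96)² = 11.18 × 10.6 × 120.1216 ≈ 14,235.4 × g
Target RCF = 14,235.4 + 18,000 = 32,235.4 × g
(N/1000)² = 32,235.4 / 118.508 = 272.0103
N = 1000 × √272.0103 ≈ 16,492.7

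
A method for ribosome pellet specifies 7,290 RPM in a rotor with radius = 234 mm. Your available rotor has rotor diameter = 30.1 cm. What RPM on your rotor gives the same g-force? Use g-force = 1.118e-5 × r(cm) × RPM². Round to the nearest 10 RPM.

9090 RPM

Original rotor: r = 234 mm = 23.4 cm
RCF_original = 1.118 × 10⁻⁵ × 23.4 × (7290)² = 1.118 × 10⁻⁵ × 23.4 × 53,144,100 ≈ 13,903.1 × g
Your rotor: r = 30.1 / 2 = 15.05 cm
13,903.1 = 1.118 × 10⁻⁵ × 15.05 × N²
N² = 13,903.1 / (16.8259 × 10⁻⁵) = 82,629,161
N ≈ √82,629,161 ≈ 9,090.1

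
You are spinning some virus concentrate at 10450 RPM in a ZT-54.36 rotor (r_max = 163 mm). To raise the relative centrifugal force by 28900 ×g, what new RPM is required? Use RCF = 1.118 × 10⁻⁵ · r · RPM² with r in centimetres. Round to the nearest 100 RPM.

16400 RPM

r = 163 mm = 16.3 cm
Current RCF = 1.118 × 10⁻⁵ × 16.3 × (10450)² = 1.118 × 10⁻⁵ × 16.3 × 109,202,500 ≈ 19,900.4 × g
Target RCF = 19,900.4 + 28,900 = 48,800.4 × g
N² = 48,800.4 / (18.2234 × 10⁻⁵) = 267,789,765
N ≈ √267,789,765 ≈ 16,364.3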